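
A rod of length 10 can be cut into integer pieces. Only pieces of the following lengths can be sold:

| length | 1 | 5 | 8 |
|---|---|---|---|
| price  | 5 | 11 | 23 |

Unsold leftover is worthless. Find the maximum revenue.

Let f[k] be the best obtainable value from length k. For each k, try every first piece i and keep the best of price[i] + f[k−i].
f[1] = 5
f[2] = 10  (first piece 1, then f[1]=5)
f[3] = 15  (first piece 1, then f[2]=10)
f[4] = 20  (first piece 1, then f[3]=15)
f[5] = max(5+20, 11+0) = 25
f[6] = max(5+25, 11+5) = 30
f[7] = max(5+30, 11+10) = 35
f[8] = max(5+35, 11+15, 23+0) = 40
f[9] = max(5+40, 11+20, 23+5) = 45
f[10] = max(5+45, 11+25, 23+10) = 50
One optimal cutting: 1 + 1 + 1 + 1 + 1 + 1 + 1 + 1 + 1 + 1 → €50.

50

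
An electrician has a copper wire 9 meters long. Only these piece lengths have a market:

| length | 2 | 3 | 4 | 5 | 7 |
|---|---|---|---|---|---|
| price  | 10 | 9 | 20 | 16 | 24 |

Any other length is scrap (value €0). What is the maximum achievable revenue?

40

Let r[k] be the best obtainable value from length k. For each k, try every first piece i and keep the best of price[i] + r[k−i].
r[1] = 0
r[2] = 10
r[3] = 10
r[4] = 20  (first piece 2, then r[2]=10)
r[5] = 20
r[6] = 30  (first piece 2, then r[4]=20)
r[7] = 30
r[8] = 40  (first piece 2, then r[6]=30)
r[9] = 40
One optimal cutting: pieces 2 + 2 + 2 + 2 with 1 meter of scrap → €40.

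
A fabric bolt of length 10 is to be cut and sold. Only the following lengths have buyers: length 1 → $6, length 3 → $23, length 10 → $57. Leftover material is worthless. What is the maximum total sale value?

Let r[k] be the best obtainable value from length k. For each k, try every first piece i and keep the best of price[i] + r[k−i].
r[1] = 6
r[2] = 12  (first piece 1, then r[1]=6)
r[3] = max(6+12, 23+0) = 23
r[4] = max(6+23, 23+6) = 29
r[5] = max(6+29, 23+12) = 35
r[6] = max(6+35, 23+23) = 46
r[7] = max(6+46, 23+29) = 52
r[8] = max(6+52, 23+35) = 58
r[9] = max(6+58, 23+46) = 69
r[10] = max(6+69, 23+52, 57+0) = 75
One optimal cutting: 3 + 3 + 3 + 1 → $75.

75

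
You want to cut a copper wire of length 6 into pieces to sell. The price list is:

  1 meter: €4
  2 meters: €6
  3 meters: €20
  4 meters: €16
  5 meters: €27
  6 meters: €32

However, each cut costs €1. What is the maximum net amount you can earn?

39

Build v[k] bottom-up: v[k] = max over allowed piece i of (p[i] + v[k−i]) − 1 per cut.
v[1] = 4
v[2] = max(4+4-1, 6+0) = 7
v[3] = max(4+7-1, 6+4-1, 20+0) = 20
v[4] = max(4+20-1, 6+7-1, 20+4-1, 16+0) = 23
v[5] = max(4+23-1, 6+20-1, 20+7-1, 16+4-1, 27+0) = 27
v[6] = max(4+27-1, 6+23-1, 20+20-1, 16+7-1, 27+4-1, 32+0) = 39
One optimal plan: pieces 3 + 3 (1 cut) → €40 − €1 = €39.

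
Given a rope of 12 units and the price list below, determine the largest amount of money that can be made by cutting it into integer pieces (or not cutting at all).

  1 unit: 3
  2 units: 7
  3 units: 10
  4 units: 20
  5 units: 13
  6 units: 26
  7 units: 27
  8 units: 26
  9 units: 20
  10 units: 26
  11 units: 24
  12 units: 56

60

Let best[k] be the best obtainable value from length k. For each k, try every first piece i and keep the best of price[i] + best[k−i].
best[1] = 3
best[2] = max(3+3, 7+0) = 7
best[3] = max(3+7, 7+3, 10+0) = 10
best[4] = max(3+10, 7+7, 10+3, 20+0) = 20
best[5] = max(3+20, 7+10, 10+7, 20+3, 13+0) = 23
best[6] = max(3+23, 7+20, 10+10, 20+7, 13+3, 26+0) = 27
best[7] = max(3+27, 7+23, 10+20, …, 26+3, 27+0) = 30
best[8] = max(3+30, 7+27, 10+23, …, 27+3, 26+0) = 40
best[9] = max(3+40, 7+30, 10+27, …, 26+3, 20+0) = 43
best[10] = max(3+43, 7+40, 10+30, …, 20+3, 26+0) = 47
best[11] = max(3+47, 7+43, 10+40, …, 26+3, 24+0) = 50
best[12] = max(3+50, 7+47, 10+43, …, 24+3, 56+0) = 60
One optimal cutting: 4 + 4 + 4 → 20 + 20 + 20 = 60.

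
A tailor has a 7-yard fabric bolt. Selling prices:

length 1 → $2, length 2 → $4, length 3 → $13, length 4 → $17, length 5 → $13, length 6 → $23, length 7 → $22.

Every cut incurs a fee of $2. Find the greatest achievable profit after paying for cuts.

28

Consider every possible first cut. net[k] is the best of p[i]+net[k−i] over all sellable i≤k, charging 2 whenever i<k.
net[1] = 2
net[2] = max(2+2-2, 4+0) = 4
net[3] = max(2+4-2, 4+2-2, 13+0) = 13
net[4] = max(2+13-2, 4+4-2, 13+2-2, 17+0) = 17
net[5] = max(2+17-2, 4+13-2, 13+4-2, 17+2-2, 13+0) = 17
net[6] = max(2+17-2, 4+17-2, 13+13-2, 17+4-2, 13+2-2, 23+0) = 24
net[7] = max(2+24-2, 4+17-2, 13+17-2, …, 23+2-2, 22+0) = 28
One optimal plan: pieces 4 + 3 (1 cut) → $30 − $2 = $28.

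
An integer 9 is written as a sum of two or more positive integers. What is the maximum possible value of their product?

27

Let m[k] be the best product for length k (with at least one cut). For each first piece i, the rest contributes max(k−i, m[k−i]).
Small cases: m[2]=1, m[3]=2, m[4]=4.
m[5] = max(1*4, 2*3, 3*2, 4*1) = 6
m[6] = max(1*6, 2*4, 3*3, 4*2, 5*1) = 9
m[7] = max(1*9, 2*6, 3*4, 4*3, 5*2, 6*1) = 12
m[8] = max(1*12, 2*9, 3*6, …, 6*2, 7*1) = 18
m[9] = max(1*18, 2*12, 3*9, …, 7*2, 8*1) = 27
One optimal split: 3 + 3 + 3; product 3*3*3 = 27.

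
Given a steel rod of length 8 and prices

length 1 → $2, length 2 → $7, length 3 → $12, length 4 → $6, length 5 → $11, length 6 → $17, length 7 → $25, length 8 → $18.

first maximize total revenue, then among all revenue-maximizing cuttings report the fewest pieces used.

3

Consider every possible first cut. r[k] is the best of p[i]+r[k−i] over all sellable i≤k.
r[1] = 2
r[2] = max(2+2, 7+0) = 7
r[3] = max(2+7, 7+2, 12+0) = 12
r[4] = max(2+12, 7+7, 12+2, 6+0) = 14
r[5] = max(2+14, 7+12, 12+7, 6+2, 11+0) = 19
r[6] = max(2+19, 7+14, 12+12, 6+7, 11+2, 17+0) = 24
r[7] = max(2+24, 7+19, 12+14, …, 17+2, 25+0) = 26
r[8] = max(2+26, 7+24, 12+19, …, 25+2, 18+0) = 31
Maximum revenue is $31.
Now minimize piece count subject to staying optimal: for each k, pieces[k] = 1 + min over i with p[i]+r[k−i]=r[k] of pieces[k−i].
pieces[5] = 2
pieces[6] = 2
pieces[7] = 3
pieces[8] = 3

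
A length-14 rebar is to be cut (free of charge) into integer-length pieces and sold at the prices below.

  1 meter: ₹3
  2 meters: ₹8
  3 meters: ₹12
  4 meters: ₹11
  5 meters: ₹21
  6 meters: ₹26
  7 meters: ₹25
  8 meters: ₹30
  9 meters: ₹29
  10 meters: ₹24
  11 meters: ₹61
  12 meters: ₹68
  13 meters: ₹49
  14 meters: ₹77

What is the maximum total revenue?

77

Consider every possible first cut. r[k] is the best of p[i]+r[k−i] over all sellable i≤k.
r[1] = 3
r[2] = 8
r[3] = 12
r[4] = 16  (first piece 2, then r[2]=8)
r[5] = 21
r[6] = 26
r[7] = 29  (first piece 1, then r[6]=26)
r[8] = 34  (first piece 2, then r[6]=26)
r[9] = 38  (first piece 3, then r[6]=26)
r[10] = 42  (first piece 2, then r[8]=34)
r[11] = 61
r[12] = 68
r[13] = 71  (first piece 1, then r[12]=68)
r[14] = 77
Best is to sell the whole 14-meter piece uncut for ₹77.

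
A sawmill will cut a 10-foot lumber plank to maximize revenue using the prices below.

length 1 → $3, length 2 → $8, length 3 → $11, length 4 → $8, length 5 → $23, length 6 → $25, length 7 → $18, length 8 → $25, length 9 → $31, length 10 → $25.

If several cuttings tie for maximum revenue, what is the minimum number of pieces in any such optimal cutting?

2

Build r[k] bottom-up: r[k] = max over allowed piece i of (p[i] + r[k−i]).
r[1] = 3
r[2] = max(3+3, 8+0) = 8
r[3] = max(3+8, 8+3, 11+0) = 11
r[4] = max(3+11, 8+8, 11+3, 8+0) = 16
r[5] = max(3+16, 8+11, 11+8, 8+3, 23+0) = 23
r[6] = max(3+23, 8+16, 11+11, 8+8, 23+3, 25+0) = 26
r[7] = max(3+26, 8+23, 11+16, …, 25+3, 18+0) = 31
r[8] = max(3+31, 8+26, 11+23, …, 18+3, 25+0) = 34
r[9] = max(3+34, 8+31, 11+26, …, 25+3, 31+0) = 39
r[10] = max(3+39, 8+34, 11+31, …, 31+3, 25+0) = 46
Maximum revenue is $46.
Now minimize piece count subject to staying optimal: for each k, pieces[k] = 1 + min over i with p[i]+r[k−i]=r[k] of pieces[k−i].
pieces[7] = 2
pieces[8] = 2
pieces[9] = 3
pieces[10] = 2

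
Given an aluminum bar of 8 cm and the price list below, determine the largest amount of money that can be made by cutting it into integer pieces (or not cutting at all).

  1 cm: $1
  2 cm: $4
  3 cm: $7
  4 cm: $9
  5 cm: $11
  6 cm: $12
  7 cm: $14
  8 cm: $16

Build best[k] bottom-up: best[k] = max over allowed piece i of (p[i] + best[k−i]).
best[1] = 1
best[2] = max(1+1, 4+0) = 4
best[3] = max(1+4, 4+1, 7+0) = 7
best[4] = max(1+7, 4+4, 7+1, 9+0) = 9
best[5] = max(1+9, 4+7, 7+4, 9+1, 11+0) = 11
best[6] = max(1+11, 4+9, 7+7, 9+4, 11+1, 12+0) = 14
best[7] = max(1+14, 4+11, 7+9, …, 12+1, 14+0) = 16
best[8] = max(1+16, 4+14, 7+11, …, 14+1, 16+0) = 18
One optimal cutting: 3 + 3 + 2 → $7 + $7 + $4 = $18.

18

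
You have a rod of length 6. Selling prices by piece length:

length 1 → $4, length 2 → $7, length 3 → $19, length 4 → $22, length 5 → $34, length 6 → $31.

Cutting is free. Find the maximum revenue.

38

Consider every possible first cut. best[k] is the best of p[i]+best[k−i] over all sellable i≤k.
best[1] = 4
best[2] = max(4+4, 7+0) = 8
best[3] = max(4+8, 7+4, 19+0) = 19
best[4] = max(4+19, 7+8, 19+4, 22+0) = 23
best[5] = max(4+23, 7+19, 19+8, 22+4, 34+0) = 34
best[6] = max(4+34, 7+23, 19+19, 22+8, 34+4, 31+0) = 38
One optimal cutting: 5 + 1 → $34 + $4 = $38.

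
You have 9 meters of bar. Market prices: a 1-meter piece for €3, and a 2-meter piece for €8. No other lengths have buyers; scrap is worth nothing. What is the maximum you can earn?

Build f[k] bottom-up: f[k] = max over allowed piece i of (p[i] + f[k−i]).
f[1] = 3
f[2] = max(3+3, 8+0) = 8
f[3] = max(3+8, 8+3) = 11
f[4] = max(3+11, 8+8) = 16
f[5] = max(3+16, 8+11) = 19
f[6] = max(3+19, 8+16) = 24
f[7] = max(3+24, 8+19) = 27
f[8] = max(3+27, 8+24) = 32
f[9] = max(3+32, 8+27) = 35
One optimal cutting: 2 + 2 + 2 + 2 + 1 → €35.

35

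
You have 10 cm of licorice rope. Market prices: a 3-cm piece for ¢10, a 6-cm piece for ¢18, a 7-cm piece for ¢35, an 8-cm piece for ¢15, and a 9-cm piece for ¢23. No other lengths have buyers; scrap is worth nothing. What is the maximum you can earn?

Build best[k] bottom-up: best[k] = max over allowed piece i of (p[i] + best[k−i]).
best[1] = 0
best[2] = 0
best[3] = 10
best[4] = 10
best[5] = 10
best[6] = max(10+10, 18+0) = 20
best[7] = max(10+10, 18+0, 35+0) = 35
best[8] = max(10+10, 18+0, 35+0, 15+0) = 35
best[9] = max(10+20, 18+10, 35+0, 15+0, 23+0) = 35
best[10] = max(10+35, 18+10, 35+10, 15+0, 23+0) = 45
One optimal cutting: 7 + 3 → ¢45.

45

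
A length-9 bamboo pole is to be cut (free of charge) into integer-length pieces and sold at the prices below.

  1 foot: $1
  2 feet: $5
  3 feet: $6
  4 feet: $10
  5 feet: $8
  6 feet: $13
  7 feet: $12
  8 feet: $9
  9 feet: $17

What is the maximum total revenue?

Let best[k] be the best obtainable value from length k. For each k, try every first piece i and keep the best of price[i] + best[k−i].
best[1] = 1
best[2] = max(1+1, 5+0) = 5
best[3] = max(1+5, 5+1, 6+0) = 6
best[4] = max(1+6, 5+5, 6+1, 10+0) = 10
best[5] = max(1+10, 5+6, 6+5, 10+1, 8+0) = 11
best[6] = max(1+11, 5+10, 6+6, 10+5, 8+1, 13+0) = 15
best[7] = max(1+15, 5+11, 6+10, …, 13+1, 12+0) = 16
best[8] = max(1+16, 5+15, 6+11, …, 12+1, 9+0) = 20
best[9] = max(1+20, 5+16, 6+15, …, 9+1, 17+0) = 21
One optimal cutting: 2 + 2 + 2 + 2 + 1 → $5 + $5 + $5 + $5 + $1 = $21.

21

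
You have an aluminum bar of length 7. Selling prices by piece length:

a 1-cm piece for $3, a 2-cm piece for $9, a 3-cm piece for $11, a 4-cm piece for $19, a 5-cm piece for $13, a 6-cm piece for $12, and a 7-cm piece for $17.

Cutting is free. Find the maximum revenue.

Consider every possible first cut. r[k] is the best of p[i]+r[k−i] over all sellable i≤k.
r[1] = 3
r[2] = 9
r[3] = 12  (first piece 1, then r[2]=9)
r[4] = 19
r[5] = 22  (first piece 1, then r[4]=19)
r[6] = 28  (first piece 2, then r[4]=19)
r[7] = 31  (first piece 1, then r[6]=28)
One optimal cutting: 4 + 2 + 1 → $19 + $9 + $3 = $31.

31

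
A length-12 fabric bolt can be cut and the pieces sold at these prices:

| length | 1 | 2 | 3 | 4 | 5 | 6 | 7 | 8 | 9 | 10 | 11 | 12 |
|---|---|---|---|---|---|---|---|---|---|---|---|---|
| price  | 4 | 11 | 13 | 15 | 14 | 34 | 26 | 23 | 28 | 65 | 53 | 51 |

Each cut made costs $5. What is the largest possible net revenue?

Build r[k] bottom-up: r[k] = max over allowed piece i of (p[i] + r[k−i]) − 5 per cut.
r[1] = 4
r[2] = max(4+4-5, 11+0) = 11
r[3] = max(4+11-5, 11+4-5, 13+0) = 13
r[4] = max(4+13-5, 11+11-5, 13+4-5, 15+0) = 17
r[5] = max(4+17-5, 11+13-5, 13+11-5, 15+4-5, 14+0) = 19
r[6] = max(4+19-5, 11+17-5, 13+13-5, 15+11-5, 14+4-5, 34+0) = 34
r[7] = max(4+34-5, 11+19-5, 13+17-5, …, 34+4-5, 26+0) = 33
r[8] = max(4+33-5, 11+34-5, 13+19-5, …, 26+4-5, 23+0) = 40
r[9] = max(4+40-5, 11+33-5, 13+34-5, …, 23+4-5, 28+0) = 42
r[10] = max(4+42-5, 11+40-5, 13+33-5, …, 28+4-5, 65+0) = 65
r[11] = max(4+65-5, 11+42-5, 13+40-5, …, 65+4-5, 53+0) = 64
r[12] = max(4+64-5, 11+65-5, 13+42-5, …, 53+4-5, 51+0) = 71
One optimal plan: pieces 10 + 2 (1 cut) → $76 − $5 = $71.

71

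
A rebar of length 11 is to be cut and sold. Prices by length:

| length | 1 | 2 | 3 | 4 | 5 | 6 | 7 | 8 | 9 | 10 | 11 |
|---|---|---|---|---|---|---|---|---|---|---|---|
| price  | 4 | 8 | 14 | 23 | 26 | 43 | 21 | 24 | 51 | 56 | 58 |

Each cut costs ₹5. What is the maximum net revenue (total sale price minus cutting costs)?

Build net[k] bottom-up: net[k] = max over allowed piece i of (p[i] + net[k−i]) − 5 per cut.
net[1] = 4
net[2] = 8
net[3] = 14
net[4] = 23
net[5] = 26
net[6] = 43
net[7] = 42  (first piece 1, then net[6]=43)
net[8] = 46  (first piece 2, then net[6]=43)
net[9] = 52  (first piece 3, then net[6]=43)
net[10] = 61  (first piece 4, then net[6]=43)
net[11] = 64  (first piece 5, then net[6]=43)
One optimal plan: pieces 6 + 5 (1 cut) → ₹69 − ₹5 = ₹64.

64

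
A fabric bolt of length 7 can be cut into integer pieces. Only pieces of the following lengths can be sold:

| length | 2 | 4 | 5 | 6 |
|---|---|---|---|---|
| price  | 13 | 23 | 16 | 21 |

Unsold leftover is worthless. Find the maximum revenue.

39

Let f[k] be the best obtainable value from length k. For each k, try every first piece i and keep the best of price[i] + f[k−i].
f[1] = 0
f[2] = 13
f[3] = 13
f[4] = max(13+13, 23+0) = 26
f[5] = max(13+13, 23+0, 16+0) = 26
f[6] = max(13+26, 23+13, 16+0, 21+0) = 39
f[7] = max(13+26, 23+13, 16+13, 21+0) = 39
One optimal cutting: pieces 2 + 2 + 2 with 1 yard of scrap → $39.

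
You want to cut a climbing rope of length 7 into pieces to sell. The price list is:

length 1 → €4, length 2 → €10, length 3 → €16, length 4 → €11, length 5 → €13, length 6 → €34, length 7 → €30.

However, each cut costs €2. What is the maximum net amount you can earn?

36

Build r[k] bottom-up: r[k] = max over allowed piece i of (p[i] + r[k−i]) − 2 per cut.
r[1] = 4
r[2] = max(4+4-2, 10+0) = 10
r[3] = max(4+10-2, 10+4-2, 16+0) = 16
r[4] = max(4+16-2, 10+10-2, 16+4-2, 11+0) = 18
r[5] = max(4+18-2, 10+16-2, 16+10-2, 11+4-2, 13+0) = 24
r[6] = max(4+24-2, 10+18-2, 16+16-2, 11+10-2, 13+4-2, 34+0) = 34
r[7] = max(4+34-2, 10+24-2, 16+18-2, …, 34+4-2, 30+0) = 36
One optimal plan: pieces 6 + 1 (1 cut) → €38 − €2 = €36.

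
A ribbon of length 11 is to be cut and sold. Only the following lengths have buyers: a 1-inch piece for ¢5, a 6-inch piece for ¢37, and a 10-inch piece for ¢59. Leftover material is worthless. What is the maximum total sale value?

64

Let best[k] be the best obtainable value from length k. For each k, try every first piece i and keep the best of price[i] + best[k−i].
best[1] = 5
best[2] = 10  (first piece 1, then best[1]=5)
best[3] = 15  (first piece 1, then best[2]=10)
best[4] = 20  (first piece 1, then best[3]=15)
best[5] = 25  (first piece 1, then best[4]=20)
best[6] = 37
best[7] = 42  (first piece 1, then best[6]=37)
best[8] = 47  (first piece 1, then best[7]=42)
best[9] = 52  (first piece 1, then best[8]=47)
best[10] = 59
best[11] = 64  (first piece 1, then best[10]=59)
One optimal cutting: 10 + 1 → ¢64.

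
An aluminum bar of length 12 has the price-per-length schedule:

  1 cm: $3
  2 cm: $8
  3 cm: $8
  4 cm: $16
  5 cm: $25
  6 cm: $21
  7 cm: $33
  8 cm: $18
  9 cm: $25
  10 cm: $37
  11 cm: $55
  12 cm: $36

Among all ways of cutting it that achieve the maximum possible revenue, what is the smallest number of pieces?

2

Consider every possible first cut. r[k] is the best of p[i]+r[k−i] over all sellable i≤k.
r[1] = 3
r[2] = 8
r[3] = 11  (first piece 1, then r[2]=8)
r[4] = 16  (first piece 2, then r[2]=8)
r[5] = 25
r[6] = 28  (first piece 1, then r[5]=25)
r[7] = 33  (first piece 2, then r[5]=25)
r[8] = 36  (first piece 1, then r[7]=33)
r[9] = 41  (first piece 2, then r[7]=33)
r[10] = 50  (first piece 5, then r[5]=25)
r[11] = 55
r[12] = 58  (first piece 1, then r[11]=55)
Maximum revenue is $58.
Now minimize piece count subject to staying optimal: for each k, pieces[k] = 1 + min over i with p[i]+r[k−i]=r[k] of pieces[k−i].
pieces[9] = 2
pieces[10] = 2
pieces[11] = 1
pieces[12] = 2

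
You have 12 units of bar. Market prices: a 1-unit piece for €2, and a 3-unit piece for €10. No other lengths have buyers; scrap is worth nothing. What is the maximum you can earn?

Build f[k] bottom-up: f[k] = max over allowed piece i of (p[i] + f[k−i]).
f[1] = 2
f[2] = 4  (first piece 1, then f[1]=2)
f[3] = max(2+4, 10+0) = 10
f[4] = max(2+10, 10+2) = 12
f[5] = max(2+12, 10+4) = 14
f[6] = max(2+14, 10+10) = 20
f[7] = max(2+20, 10+12) = 22
f[8] = max(2+22, 10+14) = 24
f[9] = max(2+24, 10+20) = 30
f[10] = max(2+30, 10+22) = 32
f[11] = max(2+32, 10+24) = 34
f[12] = max(2+34, 10+30) = 40
One optimal cutting: 3 + 3 + 3 + 3 → €40.

40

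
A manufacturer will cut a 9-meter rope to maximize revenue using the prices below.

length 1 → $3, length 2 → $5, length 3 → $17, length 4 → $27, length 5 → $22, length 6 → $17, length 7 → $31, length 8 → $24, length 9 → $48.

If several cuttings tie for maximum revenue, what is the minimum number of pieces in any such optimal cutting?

Consider every possible first cut. r[k] is the best of p[i]+r[k−i] over all sellable i≤k.
r[1] = 3
r[2] = max(3+3, 5+0) = 6
r[3] = max(3+6, 5+3, 17+0) = 17
r[4] = max(3+17, 5+6, 17+3, 27+0) = 27
r[5] = max(3+27, 5+17, 17+6, 27+3, 22+0) = 30
r[6] = max(3+30, 5+27, 17+17, 27+6, 22+3, 17+0) = 34
r[7] = max(3+34, 5+30, 17+27, …, 17+3, 31+0) = 44
r[8] = max(3+44, 5+34, 17+30, …, 31+3, 24+0) = 54
r[9] = max(3+54, 5+44, 17+34, …, 24+3, 48+0) = 57
Maximum revenue is $57.
Now minimize piece count subject to staying optimal: for each k, pieces[k] = 1 + min over i with p[i]+r[k−i]=r[k] of pieces[k−i].
pieces[6] = 2
pieces[7] = 2
pieces[8] = 2
pieces[9] = 3

3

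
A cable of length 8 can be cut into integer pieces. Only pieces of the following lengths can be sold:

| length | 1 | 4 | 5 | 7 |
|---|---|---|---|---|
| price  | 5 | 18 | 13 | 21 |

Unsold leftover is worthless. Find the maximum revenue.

Build r[k] bottom-up: r[k] = max over allowed piece i of (p[i] + r[k−i]).
r[1] = 5
r[2] = 10  (first piece 1, then r[1]=5)
r[3] = 15  (first piece 1, then r[2]=10)
r[4] = max(5+15, 18+0) = 20
r[5] = max(5+20, 18+5, 13+0) = 25
r[6] = max(5+25, 18+10, 13+5) = 30
r[7] = max(5+30, 18+15, 13+10, 21+0) = 35
r[8] = max(5+35, 18+20, 13+15, 21+5) = 40
One optimal cutting: 1 + 1 + 1 + 1 + 1 + 1 + 1 + 1 → 40.

40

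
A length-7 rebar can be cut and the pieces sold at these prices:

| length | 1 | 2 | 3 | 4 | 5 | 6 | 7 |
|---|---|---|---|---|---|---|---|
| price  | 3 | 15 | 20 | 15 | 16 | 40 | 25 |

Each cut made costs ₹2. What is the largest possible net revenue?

Let v[k] be the best obtainable value from length k. For each k, try every first piece i and keep the best of price[i] + v[k−i] minus the 2 cut fee when i<k.
v[1] = 3
v[2] = max(3+3-2, 15+0) = 15
v[3] = max(3+15-2, 15+3-2, 20+0) = 20
v[4] = max(3+20-2, 15+15-2, 20+3-2, 15+0) = 28
v[5] = max(3+28-2, 15+20-2, 20+15-2, 15+3-2, 16+0) = 33
v[6] = max(3+33-2, 15+28-2, 20+20-2, 15+15-2, 16+3-2, 40+0) = 41
v[7] = max(3+41-2, 15+33-2, 20+28-2, …, 40+3-2, 25+0) = 46
One optimal plan: pieces 3 + 2 + 2 (2 cuts) → ₹50 − ₹4 = ₹46.

46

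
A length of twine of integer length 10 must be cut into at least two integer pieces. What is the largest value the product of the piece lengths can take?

36

Define m[k] = max over 1≤i<k of i · max(k−i, m[k−i]); the inner max lets the remainder stay uncut if that's better.
Small cases: m[2]=1, m[3]=2.
m[4] = 2*max(2,1) = 2*2 = 4
m[5] = 2*max(3,2) = 2*3 = 6
m[6] = 3*max(3,2) = 3*3 = 9
m[7] = 2*max(5,6) = 2*6 = 12
m[8] = 2*max(6,9) = 2*9 = 18
m[9] = 3*max(6,9) = 3*9 = 27
m[10] = 2*max(8,18) = 2*18 = 36
One optimal split: 3 + 3 + 2 + 2; product 3*3*2*2 = 36.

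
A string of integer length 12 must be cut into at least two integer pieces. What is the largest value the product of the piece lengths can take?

Let g[k] be the best product for length k (with at least one cut). For each first piece i, the rest contributes max(k−i, g[k−i]).
g[2] = 1·max(1,0) = 1·1 = 1
g[3] = 1·max(2,1) = 1·2 = 2
g[4] = 2·max(2,1) = 2·2 = 4
g[5] = 2·max(3,2) = 2·3 = 6
g[6] = 3·max(3,2) = 3·3 = 9
g[7] = 2·max(5,6) = 2·6 = 12
g[8] = 2·max(6,9) = 2·9 = 18
g[9] = 3·max(6,9) = 3·9 = 27
g[10] = 2·max(8,18) = 2·18 = 36
g[11] = 2·max(9,27) = 2·27 = 54
g[12] = 3·max(9,27) = 3·27 = 81
One optimal split: 3 + 3 + 3 + 3; product 3·3·3·3 = 81.

81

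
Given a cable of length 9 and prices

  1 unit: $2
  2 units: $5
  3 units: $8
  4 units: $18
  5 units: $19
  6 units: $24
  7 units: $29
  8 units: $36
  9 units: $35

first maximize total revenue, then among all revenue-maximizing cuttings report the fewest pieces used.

Build r[k] bottom-up: r[k] = max over allowed piece i of (p[i] + r[k−i]).
r[1] = 2
r[2] = 5
r[3] = 8
r[4] = 18
r[5] = 20  (first piece 1, then r[4]=18)
r[6] = 24
r[7] = 29
r[8] = 36  (first piece 4, then r[4]=18)
r[9] = 38  (first piece 1, then r[8]=36)
Maximum revenue is $38.
Now minimize piece count subject to staying optimal: for each k, pieces[k] = 1 + min over i with p[i]+r[k−i]=r[k] of pieces[k−i].
pieces[6] = 1
pieces[7] = 1
pieces[8] = 1
pieces[9] = 2

2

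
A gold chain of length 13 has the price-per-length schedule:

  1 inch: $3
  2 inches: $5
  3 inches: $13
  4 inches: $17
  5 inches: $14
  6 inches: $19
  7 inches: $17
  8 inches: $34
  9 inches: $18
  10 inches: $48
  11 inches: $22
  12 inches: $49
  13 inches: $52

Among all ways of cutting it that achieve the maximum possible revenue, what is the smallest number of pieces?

2

Let r[k] be the best obtainable value from length k. For each k, try every first piece i and keep the best of price[i] + r[k−i].
r[1] = 3
r[2] = max(3+3, 5+0) = 6
r[3] = max(3+6, 5+3, 13+0) = 13
r[4] = max(3+13, 5+6, 13+3, 17+0) = 17
r[5] = max(3+17, 5+13, 13+6, 17+3, 14+0) = 20
r[6] = max(3+20, 5+17, 13+13, 17+6, 14+3, 19+0) = 26
r[7] = max(3+26, 5+20, 13+17, …, 19+3, 17+0) = 30
r[8] = max(3+30, 5+26, 13+20, …, 17+3, 34+0) = 34
r[9] = max(3+34, 5+30, 13+26, …, 34+3, 18+0) = 39
r[10] = max(3+39, 5+34, 13+30, …, 18+3, 48+0) = 48
r[11] = max(3+48, 5+39, 13+34, …, 48+3, 22+0) = 51
r[12] = max(3+51, 5+48, 13+39, …, 22+3, 49+0) = 54
r[13] = max(3+54, 5+51, 13+48, …, 49+3, 52+0) = 61
Maximum revenue is $61.
Now minimize piece count subject to staying optimal: for each k, pieces[k] = 1 + min over i with p[i]+r[k−i]=r[k] of pieces[k−i].
pieces[10] = 1
pieces[11] = 2
pieces[12] = 3
pieces[13] = 2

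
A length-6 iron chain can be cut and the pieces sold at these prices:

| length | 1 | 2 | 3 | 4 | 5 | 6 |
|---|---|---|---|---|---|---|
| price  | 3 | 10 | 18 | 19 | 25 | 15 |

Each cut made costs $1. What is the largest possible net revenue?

35

Build v[k] bottom-up: v[k] = max over allowed piece i of (p[i] + v[k−i]) − 1 per cut.
v[1] = 3
v[2] = max(3+3-1, 10+0) = 10
v[3] = max(3+10-1, 10+3-1, 18+0) = 18
v[4] = max(3+18-1, 10+10-1, 18+3-1, 19+0) = 20
v[5] = max(3+20-1, 10+18-1, 18+10-1, 19+3-1, 25+0) = 27
v[6] = max(3+27-1, 10+20-1, 18+18-1, 19+10-1, 25+3-1, 15+0) = 35
One optimal plan: pieces 3 + 3 (1 cut) → $36 − $1 = $35.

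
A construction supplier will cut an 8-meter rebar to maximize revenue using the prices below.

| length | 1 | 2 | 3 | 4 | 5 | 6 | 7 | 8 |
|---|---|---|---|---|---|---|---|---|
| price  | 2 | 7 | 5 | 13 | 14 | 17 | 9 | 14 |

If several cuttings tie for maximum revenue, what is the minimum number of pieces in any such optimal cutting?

4

Build r[k] bottom-up: r[k] = max over allowed piece i of (p[i] + r[k−i]).
r[1] = 2
r[2] = max(2+2, 7+0) = 7
r[3] = max(2+7, 7+2, 5+0) = 9
r[4] = max(2+9, 7+7, 5+2, 13+0) = 14
r[5] = max(2+14, 7+9, 5+7, 13+2, 14+0) = 16
r[6] = max(2+16, 7+14, 5+9, 13+7, 14+2, 17+0) = 21
r[7] = max(2+21, 7+16, 5+14, …, 17+2, 9+0) = 23
r[8] = max(2+23, 7+21, 5+16, …, 9+2, 14+0) = 28
Maximum revenue is ₹28.
Now minimize piece count subject to staying optimal: for each k, pieces[k] = 1 + min over i with p[i]+r[k−i]=r[k] of pieces[k−i].
pieces[5] = 3
pieces[6] = 3
pieces[7] = 4
pieces[8] = 4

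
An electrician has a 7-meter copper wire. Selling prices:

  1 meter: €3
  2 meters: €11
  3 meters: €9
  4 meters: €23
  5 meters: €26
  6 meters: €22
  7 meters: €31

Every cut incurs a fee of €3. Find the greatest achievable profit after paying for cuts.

Consider every possible first cut. r[k] is the best of p[i]+r[k−i] over all sellable i≤k, charging 3 whenever i<k.
r[1] = 3
r[2] = max(3+3-3, 11+0) = 11
r[3] = max(3+11-3, 11+3-3, 9+0) = 11
r[4] = max(3+11-3, 11+11-3, 9+3-3, 23+0) = 23
r[5] = max(3+23-3, 11+11-3, 9+11-3, 23+3-3, 26+0) = 26
r[6] = max(3+26-3, 11+23-3, 9+11-3, 23+11-3, 26+3-3, 22+0) = 31
r[7] = max(3+31-3, 11+26-3, 9+23-3, …, 22+3-3, 31+0) = 34
One optimal plan: pieces 5 + 2 (1 cut) → €37 − €3 = €34.

34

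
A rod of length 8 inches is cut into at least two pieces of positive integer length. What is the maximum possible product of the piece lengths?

18

Define P[k] = max over 1≤i<k of i · max(k−i, P[k−i]); the inner max lets the remainder stay uncut if that's better.
P[2] = 1×max(1,0) = 1×1 = 1
P[3] = max(1×2, 2×1) = 2
P[4] = max(1×3, 2×2, 3×1) = 4
P[5] = max(1×4, 2×3, 3×2, 4×1) = 6
P[6] = max(1×6, 2×4, 3×3, 4×2, 5×1) = 9
P[7] = max(1×9, 2×6, 3×4, 4×3, 5×2, 6×1) = 12
P[8] = max(1×12, 2×9, 3×6, …, 6×2, 7×1) = 18
One optimal split: 3 + 3 + 2; product 3×3×2 = 18.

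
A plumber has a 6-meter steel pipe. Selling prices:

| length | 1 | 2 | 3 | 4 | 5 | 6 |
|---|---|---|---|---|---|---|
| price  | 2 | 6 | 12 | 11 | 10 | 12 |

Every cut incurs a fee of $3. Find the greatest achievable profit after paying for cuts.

Build r[k] bottom-up: r[k] = max over allowed piece i of (p[i] + r[k−i]) − 3 per cut.
r[1] = 2
r[2] = 6
r[3] = 12
r[4] = 11  (first piece 1, then r[3]=12)
r[5] = 15  (first piece 2, then r[3]=12)
r[6] = 21  (first piece 3, then r[3]=12)
One optimal plan: pieces 3 + 3 (1 cut) → $24 − $3 = $21.

21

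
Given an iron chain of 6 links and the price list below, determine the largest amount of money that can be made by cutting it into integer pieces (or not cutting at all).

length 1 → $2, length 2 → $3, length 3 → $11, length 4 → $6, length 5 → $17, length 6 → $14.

Let r[k] be the best obtainable value from length k. For each k, try every first piece i and keep the best of price[i] + r[k−i].
r[1] = 2
r[2] = 4  (first piece 1, then r[1]=2)
r[3] = 11
r[4] = 13  (first piece 1, then r[3]=11)
r[5] = 17
r[6] = 22  (first piece 3, then r[3]=11)
One optimal cutting: 3 + 3 → $11 + $11 = $22.

22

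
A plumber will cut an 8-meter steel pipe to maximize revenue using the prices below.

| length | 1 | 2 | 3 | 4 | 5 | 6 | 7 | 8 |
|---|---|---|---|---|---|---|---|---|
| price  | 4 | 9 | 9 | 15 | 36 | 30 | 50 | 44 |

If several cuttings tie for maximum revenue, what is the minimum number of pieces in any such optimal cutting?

Let r[k] be the best obtainable value from length k. For each k, try every first piece i and keep the best of price[i] + r[k−i].
r[1] = 4
r[2] = max(4+4, 9+0) = 9
r[3] = max(4+9, 9+4, 9+0) = 13
r[4] = max(4+13, 9+9, 9+4, 15+0) = 18
r[5] = max(4+18, 9+13, 9+9, 15+4, 36+0) = 36
r[6] = max(4+36, 9+18, 9+13, 15+9, 36+4, 30+0) = 40
r[7] = max(4+40, 9+36, 9+18, …, 30+4, 50+0) = 50
r[8] = max(4+50, 9+40, 9+36, …, 50+4, 44+0) = 54
Maximum revenue is $54.
Now minimize piece count subject to staying optimal: for each k, pieces[k] = 1 + min over i with p[i]+r[k−i]=r[k] of pieces[k−i].
pieces[5] = 1
pieces[6] = 2
pieces[7] = 1
pieces[8] = 2

2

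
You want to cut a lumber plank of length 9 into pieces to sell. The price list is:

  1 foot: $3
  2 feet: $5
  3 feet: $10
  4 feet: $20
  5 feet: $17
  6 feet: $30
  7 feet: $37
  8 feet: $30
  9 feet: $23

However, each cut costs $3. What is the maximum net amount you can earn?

39

Let net[k] be the best obtainable value from length k. For each k, try every first piece i and keep the best of price[i] + net[k−i] minus the 3 cut fee when i<k.
net[1] = 3
net[2] = 5
net[3] = 10
net[4] = 20
net[5] = 20  (first piece 1, then net[4]=20)
net[6] = 30
net[7] = 37
net[8] = 37  (first piece 1, then net[7]=37)
net[9] = 39  (first piece 2, then net[7]=37)
One optimal plan: pieces 7 + 2 (1 cut) → $42 − $3 = $39.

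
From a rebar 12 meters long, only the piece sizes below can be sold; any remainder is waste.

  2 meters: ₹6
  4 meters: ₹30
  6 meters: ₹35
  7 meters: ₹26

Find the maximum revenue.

90

Consider every possible first cut. f[k] is the best of p[i]+f[k−i] over all sellable i≤k.
f[1] = 0
f[2] = 6
f[3] = 6
f[4] = 30
f[5] = 30
f[6] = 36  (first piece 2, then f[4]=30)
f[7] = 36
f[8] = 60  (first piece 4, then f[4]=30)
f[9] = 60
f[10] = 66  (first piece 2, then f[8]=60)
f[11] = 66
f[12] = 90  (first piece 4, then f[8]=60)
One optimal cutting: 4 + 4 + 4 → ₹90.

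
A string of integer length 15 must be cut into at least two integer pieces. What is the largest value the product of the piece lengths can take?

Let prod[k] be the best product for length k (with at least one cut). For each first piece i, the rest contributes max(k−i, prod[k−i]).
prod[2] = 1·max(1,0) = 1·1 = 1
prod[3] = 1·max(2,1) = 1·2 = 2
prod[4] = 2·max(2,1) = 2·2 = 4
prod[5] = 2·max(3,2) = 2·3 = 6
prod[6] = 3·max(3,2) = 3·3 = 9
prod[7] = 2·max(5,6) = 2·6 = 12
prod[8] = 2·max(6,9) = 2·9 = 18
prod[9] = 3·max(6,9) = 3·9 = 27
prod[10] = 2·max(8,18) = 2·18 = 36
prod[11] = 2·max(9,27) = 2·27 = 54
prod[12] = 3·max(9,27) = 3·27 = 81
prod[13] = 2·max(11,54) = 2·54 = 108
prod[14] = 2·max(12,81) = 2·81 = 162
prod[15] = 3·max(12,81) = 3·81 = 243
One optimal split: 3 + 3 + 3 + 3 + 3; product 3·3·3·3·3 = 243.

243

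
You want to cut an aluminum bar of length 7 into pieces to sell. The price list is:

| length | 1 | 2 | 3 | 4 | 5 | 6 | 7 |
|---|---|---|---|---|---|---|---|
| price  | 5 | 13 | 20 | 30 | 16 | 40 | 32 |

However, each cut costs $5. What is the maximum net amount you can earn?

45

Consider every possible first cut. v[k] is the best of p[i]+v[k−i] over all sellable i≤k, charging 5 whenever i<k.
v[1] = 5
v[2] = max(5+5-5, 13+0) = 13
v[3] = max(5+13-5, 13+5-5, 20+0) = 20
v[4] = max(5+20-5, 13+13-5, 20+5-5, 30+0) = 30
v[5] = max(5+30-5, 13+20-5, 20+13-5, 30+5-5, 16+0) = 30
v[6] = max(5+30-5, 13+30-5, 20+20-5, 30+13-5, 16+5-5, 40+0) = 40
v[7] = max(5+40-5, 13+30-5, 20+30-5, …, 40+5-5, 32+0) = 45
One optimal plan: pieces 4 + 3 (1 cut) → $50 − $5 = $45.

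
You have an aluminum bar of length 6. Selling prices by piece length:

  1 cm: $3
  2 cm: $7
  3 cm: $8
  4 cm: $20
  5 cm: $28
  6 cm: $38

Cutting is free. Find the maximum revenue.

Build R[k] bottom-up: R[k] = max over allowed piece i of (p[i] + R[k−i]).
R[1] = 3
R[2] = max(3+3, 7+0) = 7
R[3] = max(3+7, 7+3, 8+0) = 10
R[4] = max(3+10, 7+7, 8+3, 20+0) = 20
R[5] = max(3+20, 7+10, 8+7, 20+3, 28+0) = 28
R[6] = max(3+28, 7+20, 8+10, 20+7, 28+3, 38+0) = 38
Best is to sell the whole 6-cm piece uncut for $38.

38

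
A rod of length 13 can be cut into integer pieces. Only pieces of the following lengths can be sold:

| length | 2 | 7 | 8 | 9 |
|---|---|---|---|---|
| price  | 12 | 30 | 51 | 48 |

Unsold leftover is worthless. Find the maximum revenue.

75

Build f[k] bottom-up: f[k] = max over allowed piece i of (p[i] + f[k−i]).
f[1] = 0
f[2] = 12
f[3] = 12
f[4] = 24  (first piece 2, then f[2]=12)
f[5] = 24
f[6] = 36  (first piece 2, then f[4]=24)
f[7] = max(12+24, 30+0) = 36
f[8] = max(12+36, 30+0, 51+0) = 51
f[9] = max(12+36, 30+12, 51+0, 48+0) = 51
f[10] = max(12+51, 30+12, 51+12, 48+0) = 63
f[11] = max(12+51, 30+24, 51+12, 48+12) = 63
f[12] = max(12+63, 30+24, 51+24, 48+12) = 75
f[13] = max(12+63, 30+36, 51+24, 48+24) = 75
One optimal cutting: pieces 8 + 2 + 2 with 1 cm of scrap → 75.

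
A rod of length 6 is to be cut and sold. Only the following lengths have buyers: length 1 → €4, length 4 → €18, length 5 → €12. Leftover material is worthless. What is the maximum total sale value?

Consider every possible first cut. best[k] is the best of p[i]+best[k−i] over all sellable i≤k.
best[1] = 4
best[2] = 8  (first piece 1, then best[1]=4)
best[3] = 12  (first piece 1, then best[2]=8)
best[4] = 18
best[5] = 22  (first piece 1, then best[4]=18)
best[6] = 26  (first piece 1, then best[5]=22)
One optimal cutting: 4 + 1 + 1 → €26.

26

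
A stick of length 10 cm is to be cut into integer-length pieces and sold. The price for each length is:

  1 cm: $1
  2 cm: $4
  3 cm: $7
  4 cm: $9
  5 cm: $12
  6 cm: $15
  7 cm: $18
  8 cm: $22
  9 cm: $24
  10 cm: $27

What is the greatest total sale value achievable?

Build r[k] bottom-up: r[k] = max over allowed piece i of (p[i] + r[k−i]).
r[1] = 1
r[2] = 4
r[3] = 7
r[4] = 9
r[5] = 12
r[6] = 15
r[7] = 18
r[8] = 22
r[9] = 24
r[10] = 27
Best is to sell the whole 10-cm piece uncut for $27.

27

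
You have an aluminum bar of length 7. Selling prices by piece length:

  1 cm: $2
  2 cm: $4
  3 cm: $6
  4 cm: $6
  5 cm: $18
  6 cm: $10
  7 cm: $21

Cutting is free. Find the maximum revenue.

22

Build r[k] bottom-up: r[k] = max over allowed piece i of (p[i] + r[k−i]).
r[1] = 2
r[2] = 4  (first piece 1, then r[1]=2)
r[3] = 6  (first piece 1, then r[2]=4)
r[4] = 8  (first piece 1, then r[3]=6)
r[5] = 18
r[6] = 20  (first piece 1, then r[5]=18)
r[7] = 22  (first piece 1, then r[6]=20)
One optimal cutting: 5 + 1 + 1 → $18 + $2 + $2 = $22.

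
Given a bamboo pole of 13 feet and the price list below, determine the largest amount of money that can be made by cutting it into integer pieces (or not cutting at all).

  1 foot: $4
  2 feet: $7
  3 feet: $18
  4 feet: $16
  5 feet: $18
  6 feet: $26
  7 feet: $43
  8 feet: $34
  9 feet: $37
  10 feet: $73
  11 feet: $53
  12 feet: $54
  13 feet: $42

91

Let v[k] be the best obtainable value from length k. For each k, try every first piece i and keep the best of price[i] + v[k−i].
v[1] = 4
v[2] = 8  (first piece 1, then v[1]=4)
v[3] = 18
v[4] = 22  (first piece 1, then v[3]=18)
v[5] = 26  (first piece 1, then v[4]=22)
v[6] = 36  (first piece 3, then v[3]=18)
v[7] = 43
v[8] = 47  (first piece 1, then v[7]=43)
v[9] = 54  (first piece 3, then v[6]=36)
v[10] = 73
v[11] = 77  (first piece 1, then v[10]=73)
v[12] = 81  (first piece 1, then v[11]=77)
v[13] = 91  (first piece 3, then v[10]=73)
One optimal cutting: 10 + 3 → $73 + $18 = $91.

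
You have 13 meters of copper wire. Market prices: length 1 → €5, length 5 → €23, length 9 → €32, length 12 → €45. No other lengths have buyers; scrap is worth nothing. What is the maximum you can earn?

Let f[k] be the best obtainable value from length k. For each k, try every first piece i and keep the best of price[i] + f[k−i].
f[1] = 5
f[2] = 10  (first piece 1, then f[1]=5)
f[3] = 15  (first piece 1, then f[2]=10)
f[4] = 20  (first piece 1, then f[3]=15)
f[5] = max(5+20, 23+0) = 25
f[6] = max(5+25, 23+5) = 30
f[7] = max(5+30, 23+10) = 35
f[8] = max(5+35, 23+15) = 40
f[9] = max(5+40, 23+20, 32+0) = 45
f[10] = max(5+45, 23+25, 32+5) = 50
f[11] = max(5+50, 23+30, 32+10) = 55
f[12] = max(5+55, 23+35, 32+15, 45+0) = 60
f[13] = max(5+60, 23+40, 32+20, 45+5) = 65
One optimal cutting: 1 + 1 + 1 + 1 + 1 + 1 + 1 + 1 + 1 + 1 + 1 + 1 + 1 → €65.

65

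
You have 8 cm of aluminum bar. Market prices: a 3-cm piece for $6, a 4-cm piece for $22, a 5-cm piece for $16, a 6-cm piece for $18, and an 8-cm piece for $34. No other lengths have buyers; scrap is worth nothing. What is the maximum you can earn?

44

Let best[k] be the best obtainable value from length k. For each k, try every first piece i and keep the best of price[i] + best[k−i].
best[1] = 0
best[2] = 0
best[3] = 6
best[4] = 22
best[5] = 22
best[6] = 22
best[7] = 28  (first piece 3, then best[4]=22)
best[8] = 44  (first piece 4, then best[4]=22)
One optimal cutting: 4 + 4 → $44.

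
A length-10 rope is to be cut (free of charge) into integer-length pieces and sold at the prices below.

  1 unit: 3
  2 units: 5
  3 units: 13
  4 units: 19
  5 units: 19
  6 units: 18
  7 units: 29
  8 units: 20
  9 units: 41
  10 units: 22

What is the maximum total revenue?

45

Build best[k] bottom-up: best[k] = max over allowed piece i of (p[i] + best[k−i]).
best[1] = 3
best[2] = max(3+3, 5+0) = 6
best[3] = max(3+6, 5+3, 13+0) = 13
best[4] = max(3+13, 5+6, 13+3, 19+0) = 19
best[5] = max(3+19, 5+13, 13+6, 19+3, 19+0) = 22
best[6] = max(3+22, 5+19, 13+13, 19+6, 19+3, 18+0) = 26
best[7] = max(3+26, 5+22, 13+19, …, 18+3, 29+0) = 32
best[8] = max(3+32, 5+26, 13+22, …, 29+3, 20+0) = 38
best[9] = max(3+38, 5+32, 13+26, …, 20+3, 41+0) = 41
best[10] = max(3+41, 5+38, 13+32, …, 41+3, 22+0) = 45
One optimal cutting: 4 + 3 + 3 → 19 + 13 + 13 = 45.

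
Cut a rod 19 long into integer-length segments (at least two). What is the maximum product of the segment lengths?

Let f[k] be the best product for length k (with at least one cut). For each first piece i, the rest contributes max(k−i, f[k−i]).
f[2] = 1·max(1,0) = 1·1 = 1
f[3] = max(1·2, 2·1) = 2
f[4] = max(1·3, 2·2, 3·1) = 4
f[5] = max(1·4, 2·3, 3·2, 4·1) = 6
f[6] = max(1·6, 2·4, 3·3, 4·2, 5·1) = 9
f[7] = max(1·9, 2·6, 3·4, 4·3, 5·2, 6·1) = 12
f[8] = max(1·12, 2·9, 3·6, …, 6·2, 7·1) = 18
f[9] = max(1·18, 2·12, 3·9, …, 7·2, 8·1) = 27
f[10] = max(1·27, 2·18, 3·12, …, 8·2, 9·1) = 36
f[11] = max(1·36, 2·27, 3·18, …, 9·2, 10·1) = 54
f[12] = max(1·54, 2·36, 3·27, …, 10·2, 11·1) = 81
f[13] = max(1·81, 2·54, 3·36, …, 11·2, 12·1) = 108
f[14] = max(1·108, 2·81, 3·54, …, 12·2, 13·1) = 162
f[15] = max(1·162, 2·108, 3·81, …, 13·2, 14·1) = 243
f[16] = max(1·243, 2·162, 3·108, …, 14·2, 15·1) = 324
f[17] = max(1·324, 2·243, 3·162, …, 15·2, 16·1) = 486
f[18] = max(1·486, 2·324, 3·243, …, 16·2, 17·1) = 729
f[19] = max(1·729, 2·486, 3·324, …, 17·2, 18·1) = 972
One optimal split: 3 + 3 + 3 + 3 + 3 + 2 + 2; product 3·3·3·3·3·2·2 = 972.

972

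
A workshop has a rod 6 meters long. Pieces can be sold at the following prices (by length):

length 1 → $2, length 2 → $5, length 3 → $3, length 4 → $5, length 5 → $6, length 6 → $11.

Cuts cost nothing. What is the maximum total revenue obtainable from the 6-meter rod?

15

Let best[k] be the best obtainable value from length k. For each k, try every first piece i and keep the best of price[i] + best[k−i].
best[1] = 2
best[2] = max(2+2, 5+0) = 5
best[3] = max(2+5, 5+2, 3+0) = 7
best[4] = max(2+7, 5+5, 3+2, 5+0) = 10
best[5] = max(2+10, 5+7, 3+5, 5+2, 6+0) = 12
best[6] = max(2+12, 5+10, 3+7, 5+5, 6+2, 11+0) = 15
One optimal cutting: 2 + 2 + 2 → $5 + $5 + $5 = $15.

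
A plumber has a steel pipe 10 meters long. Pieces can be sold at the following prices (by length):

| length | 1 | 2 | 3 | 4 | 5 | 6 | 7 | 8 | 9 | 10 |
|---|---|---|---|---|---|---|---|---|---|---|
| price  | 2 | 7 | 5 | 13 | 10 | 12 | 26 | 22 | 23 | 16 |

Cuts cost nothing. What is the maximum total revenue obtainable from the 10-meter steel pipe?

35

Build r[k] bottom-up: r[k] = max over allowed piece i of (p[i] + r[k−i]).
r[1] = 2
r[2] = max(2+2, 7+0) = 7
r[3] = max(2+7, 7+2, 5+0) = 9
r[4] = max(2+9, 7+7, 5+2, 13+0) = 14
r[5] = max(2+14, 7+9, 5+7, 13+2, 10+0) = 16
r[6] = max(2+16, 7+14, 5+9, 13+7, 10+2, 12+0) = 21
r[7] = max(2+21, 7+16, 5+14, …, 12+2, 26+0) = 26
r[8] = max(2+26, 7+21, 5+16, …, 26+2, 22+0) = 28
r[9] = max(2+28, 7+26, 5+21, …, 22+2, 23+0) = 33
r[10] = max(2+33, 7+28, 5+26, …, 23+2, 16+0) = 35
One optimal cutting: 7 + 2 + 1 → $26 + $7 + $2 = $35.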